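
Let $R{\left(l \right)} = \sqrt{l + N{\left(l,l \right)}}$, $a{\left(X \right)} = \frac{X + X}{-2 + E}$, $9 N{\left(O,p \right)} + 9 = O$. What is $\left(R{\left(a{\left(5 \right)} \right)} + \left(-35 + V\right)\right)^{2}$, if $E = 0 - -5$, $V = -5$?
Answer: $\frac{\left(360 - \sqrt{219}\right)^{2}}{81} \approx 1471.2$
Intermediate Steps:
$N{\left(O,p \right)} = -1 + \frac{O}{9}$
$E = 5$ ($E = 0 + 5 = 5$)
$a{\left(X \right)} = \frac{2 X}{3}$ ($a{\left(X \right)} = \frac{X + X}{-2 + 5} = \frac{2 X}{3}$)
$R{\left(l \right)} = \sqrt{-1 + \frac{10 l}{9}}$ ($R{\left(l \right)} = \sqrt{l + \left(-1 + \frac{l}{9}\right)} = \sqrt{-1 + \frac{10 l}{9}}$)
$\left(R{\left(a{\left(5 \right)} \right)} + \left(-35 + V\right)\right)^{2} = \left(\frac{\sqrt{-9 + 10 \cdot \frac{2}{3} \cdot 5}}{3} - 40\right)^{2} = \left(\frac{\sqrt{-9 + 10 \cdot \frac{10}{3}}}{3} - 40\right)^{2} = \left(\frac{\sqrt{-9 + \frac{100}{3}}}{3} - 40\right)^{2} = \left(\frac{\sqrt{\frac{73}{3}}}{3} - 40\right)^{2} = \left(\frac{\frac{1}{3} \sqrt{219}}{3} - 40\right)^{2} = \left(\frac{\sqrt{219}}{9} - 40\right)^{2} = \left(-40 + \frac{\sqrt{219}}{9}\right)^{2}$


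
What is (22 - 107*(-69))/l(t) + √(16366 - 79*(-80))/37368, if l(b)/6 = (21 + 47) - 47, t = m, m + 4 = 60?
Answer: 7405/126 + √22686/37368 ≈ 58.774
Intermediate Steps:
m = 56 (m = -4 + 60 = 56)
t = 56
l(b) = 126 (l(b) = 6*((21 + 47) - 47) = 6*(68 - 47) = 6*21 = 126)
(22 - 107*(-69))/l(t) + √(16366 - 79*(-80))/37368 = (22 - 107*(-69))/126 + √(16366 - 79*(-80))/37368 = (22 + 7383)*(1/126) + √(16366 + 6320)*(1/37368) = 7405*(1/126) + √22686*(1/37368) = 7405/126 + √22686/37368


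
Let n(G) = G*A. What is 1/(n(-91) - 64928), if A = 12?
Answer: -1/66020 ≈ -1.5147e-5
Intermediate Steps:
n(G) = 12*G (n(G) = G*12 = 12*G)
1/(n(-91) - 64928) = 1/(12*(-91) - 64928) = 1/(-1092 - 64928) = 1/(-66020) = -1/66020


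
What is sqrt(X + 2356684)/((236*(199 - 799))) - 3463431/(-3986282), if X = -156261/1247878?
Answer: 3463431/3986282 - sqrt(3669826958260012498)/176699524800 ≈ 0.85800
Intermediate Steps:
X = -156261/1247878 (X = -156261*1/1247878 = -156261/1247878 ≈ -0.12522)
sqrt(X + 2356684)/((236*(199 - 799))) - 3463431/(-3986282) = sqrt(-156261/1247878 + 2356684)/((236*(199 - 799))) - 3463431/(-3986282) = sqrt(2940853960291/1247878)/((236*(-600))) - 3463431*(-1/3986282) = (sqrt(3669826958260012498)/1247878)/(-141600) + 3463431/3986282 = (sqrt(3669826958260012498)/1247878)*(-1/141600) + 3463431/3986282 = -sqrt(3669826958260012498)/176699524800 + 3463431/3986282 = 3463431/3986282 - sqrt(3669826958260012498)/176699524800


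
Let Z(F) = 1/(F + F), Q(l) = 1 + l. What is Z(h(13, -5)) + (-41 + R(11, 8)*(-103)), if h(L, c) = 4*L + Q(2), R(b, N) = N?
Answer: -95149/110 ≈ -864.99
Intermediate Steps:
h(L, c) = 3 + 4*L (h(L, c) = 4*L + (1 + 2) = 4*L + 3 = 3 + 4*L)
Z(F) = 1/(2*F)
Z(h(13, -5)) + (-41 + R(11, 8)*(-103)) = 1/(2*(3 + 4*13)) + (-41 + 8*(-103)) = 1/(2*(3 + 52)) + (-41 - 824) = (½)/55 - 865 = (½)*(1/55) - 865 = 1/110 - 865 = -95149/110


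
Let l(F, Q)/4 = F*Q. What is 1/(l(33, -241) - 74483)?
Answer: -1/106295 ≈ -9.4078e-6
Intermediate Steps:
l(F, Q) = 4*F*Q (l(F, Q) = 4*(F*Q) = 4*F*Q)
1/(l(33, -241) - 74483) = 1/(4*33*(-241) - 74483) = 1/(-31812 - 74483) = 1/(-106295) = -1/106295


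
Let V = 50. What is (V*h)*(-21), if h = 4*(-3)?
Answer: 12600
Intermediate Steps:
h = -12
(V*h)*(-21) = (50*(-12))*(-21) = -600*(-21) = 12600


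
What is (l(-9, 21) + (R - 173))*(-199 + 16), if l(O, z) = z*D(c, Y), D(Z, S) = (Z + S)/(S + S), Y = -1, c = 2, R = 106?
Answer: 28365/2 ≈ 14183.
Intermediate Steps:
D(Z, S) = (S + Z)/(2*S) (D(Z, S) = (S + Z)/((2*S)) = (S + Z)*(1/(2*S)) = (S + Z)/(2*S))
l(O, z) = -z/2 (l(O, z) = z*((½)*(-1 + 2)/(-1)) = z*((½)*(-1)*1) = z*(-½) = -z/2)
(l(-9, 21) + (R - 173))*(-199 + 16) = (-½*21 + (106 - 173))*(-199 + 16) = (-21/2 - 67)*(-183) = -155/2*(-183) = 28365/2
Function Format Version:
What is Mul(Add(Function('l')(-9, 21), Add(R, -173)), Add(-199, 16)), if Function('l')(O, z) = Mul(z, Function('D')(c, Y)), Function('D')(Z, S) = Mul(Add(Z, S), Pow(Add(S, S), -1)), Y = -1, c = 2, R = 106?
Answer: Rational(28365, 2) ≈ 14183.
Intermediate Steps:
Function('D')(Z, S) = Mul(Rational(1, 2), Pow(S, -1), Add(S, Z)) (Function('D')(Z, S) = Mul(Add(S, Z), Pow(Mul(2, S), -1)) = Mul(Add(S, Z), Mul(Rational(1, 2), Pow(S, -1))) = Mul(Rational(1, 2), Pow(S, -1), Add(S, Z)))
Function('l')(O, z) = Mul(Rational(-1, 2), z) (Function('l')(O, z) = Mul(z, Mul(Rational(1, 2), Pow(-1, -1), Add(-1, 2))) = Mul(z, Mul(Rational(1, 2), -1, 1)) = Mul(z, Rational(-1, 2)) = Mul(Rational(-1, 2), z))
Mul(Add(Function('l')(-9, 21), Add(R, -173)), Add(-199, 16)) = Mul(Add(Mul(Rational(-1, 2), 21), Add(106, -173)), Add(-199, 16)) = Mul(Add(Rational(-21, 2), -67), -183) = Mul(Rational(-155, 2), -183) = Rational(28365, 2)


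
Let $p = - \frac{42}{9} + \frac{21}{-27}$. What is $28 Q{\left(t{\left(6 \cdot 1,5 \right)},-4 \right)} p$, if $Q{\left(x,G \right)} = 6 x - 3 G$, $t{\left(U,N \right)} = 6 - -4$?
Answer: $-10976$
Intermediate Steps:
$t{\left(U,N \right)} = 10$ ($t{\left(U,N \right)} = 6 + 4 = 10$)
$Q{\left(x,G \right)} = - 3 G + 6 x$
$p = - \frac{49}{9}$ ($p = \left(-42\right) \frac{1}{9} + 21 \left(- \frac{1}{27}\right) = - \frac{14}{3} - \frac{7}{9} = - \frac{49}{9} \approx -5.4444$)
$28 Q{\left(t{\left(6 \cdot 1,5 \right)},-4 \right)} p = 28 \left(\left(-3\right) \left(-4\right) + 6 \cdot 10\right) \left(- \frac{49}{9}\right) = 28 \left(12 + 60\right) \left(- \frac{49}{9}\right) = 28 \cdot 72 \left(- \frac{49}{9}\right) = 2016 \left(- \frac{49}{9}\right) = -10976$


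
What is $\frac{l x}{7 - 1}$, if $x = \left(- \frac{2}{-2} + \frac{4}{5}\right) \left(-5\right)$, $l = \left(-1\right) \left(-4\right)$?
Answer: $-6$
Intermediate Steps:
$l = 4$
$x = -9$ ($x = \left(\left(-2\right) \left(- \frac{1}{2}\right) + 4 \cdot \frac{1}{5}\right) \left(-5\right) = \left(1 + \frac{4}{5}\right) \left(-5\right) = \frac{9}{5} \left(-5\right) = -9$)
$\frac{l x}{7 - 1} = \frac{4 \left(-9\right)}{7 - 1} = - \frac{36}{6} = \left(-36\right) \frac{1}{6} = -6$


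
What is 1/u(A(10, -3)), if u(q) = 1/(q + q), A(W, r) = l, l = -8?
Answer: -16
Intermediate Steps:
A(W, r) = -8
u(q) = 1/(2*q)
1/u(A(10, -3)) = 1/((1/2)/(-8)) = 1/((1/2)*(-1/8)) = 1/(-1/16) = -16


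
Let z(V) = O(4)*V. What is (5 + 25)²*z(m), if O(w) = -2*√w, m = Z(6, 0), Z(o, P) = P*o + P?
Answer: 0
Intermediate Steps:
Z(o, P) = P + P*o
m = 0 (m = 0*(1 + 6) = 0*7 = 0)
z(V) = -4*V (z(V) = (-2*√4)*V = (-2*2)*V = -4*V)
(5 + 25)²*z(m) = (5 + 25)²*(-4*0) = 30²*0 = 900*0 = 0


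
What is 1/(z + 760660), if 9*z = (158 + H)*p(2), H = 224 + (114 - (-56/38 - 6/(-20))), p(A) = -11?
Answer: 1710/1299689507 ≈ 1.3157e-6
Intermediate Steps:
H = 64443/190 (H = 224 + (114 - (-56*1/38 - 6*(-1/20))) = 224 + (114 - (-28/19 + 3/10)) = 224 + (114 - 1*(-223/190)) = 224 + (114 + 223/190) = 224 + 21883/190 = 64443/190 ≈ 339.17)
z = -1039093/1710 (z = ((158 + 64443/190)*(-11))/9 = ((94463/190)*(-11))/9 = (⅑)*(-1039093/190) = -1039093/1710 ≈ -607.66)
1/(z + 760660) = 1/(-1039093/1710 + 760660) = 1/(1299689507/1710) = 1710/1299689507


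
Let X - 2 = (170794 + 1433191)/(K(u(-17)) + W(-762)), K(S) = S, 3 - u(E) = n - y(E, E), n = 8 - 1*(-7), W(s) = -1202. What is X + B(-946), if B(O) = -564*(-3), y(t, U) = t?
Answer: 481329/1231 ≈ 391.01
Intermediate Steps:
n = 15 (n = 8 + 7 = 15)
B(O) = 1692
u(E) = -12 + E (u(E) = 3 - (15 - E) = 3 + (-15 + E) = -12 + E)
X = -1601523/1231 (X = 2 + (170794 + 1433191)/((-12 - 17) - 1202) = 2 + 1603985/(-29 - 1202) = 2 + 1603985/(-1231) = 2 + 1603985*(-1/1231) = 2 - 1603985/1231 = -1601523/1231 ≈ -1301.0)
X + B(-946) = -1601523/1231 + 1692 = 481329/1231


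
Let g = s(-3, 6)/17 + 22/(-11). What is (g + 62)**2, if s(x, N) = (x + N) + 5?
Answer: 1056784/289 ≈ 3656.7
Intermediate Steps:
s(x, N) = 5 + N + x (s(x, N) = (N + x) + 5 = 5 + N + x)
g = -26/17 (g = (5 + 6 - 3)/17 + 22/(-11) = 8*(1/17) + 22*(-1/11) = 8/17 - 2 = -26/17 ≈ -1.5294)
(g + 62)**2 = (-26/17 + 62)**2 = (1028/17)**2 = 1056784/289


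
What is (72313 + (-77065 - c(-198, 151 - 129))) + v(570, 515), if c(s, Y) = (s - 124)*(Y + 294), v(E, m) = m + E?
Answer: 98085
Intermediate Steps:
v(E, m) = E + m
c(s, Y) = (-124 + s)*(294 + Y)
(72313 + (-77065 - c(-198, 151 - 129))) + v(570, 515) = (72313 + (-77065 - (-36456 - 124*(151 - 129) + 294*(-198) + (151 - 129)*(-198)))) + (570 + 515) = (72313 + (-77065 - (-36456 - 124*22 - 58212 + 22*(-198)))) + 1085 = (72313 + (-77065 - (-36456 - 2728 - 58212 - 4356))) + 1085 = (72313 + (-77065 - 1*(-101752))) + 1085 = (72313 + (-77065 + 101752)) + 1085 = (72313 + 24687) + 1085 = 97000 + 1085 = 98085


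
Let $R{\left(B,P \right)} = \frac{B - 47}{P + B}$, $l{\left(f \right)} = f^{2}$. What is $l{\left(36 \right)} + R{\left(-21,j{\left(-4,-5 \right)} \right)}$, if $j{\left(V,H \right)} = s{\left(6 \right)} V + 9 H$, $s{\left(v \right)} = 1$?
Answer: $\frac{45394}{35} \approx 1297.0$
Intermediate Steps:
$j{\left(V,H \right)} = V + 9 H$ ($j{\left(V,H \right)} = 1 V + 9 H = V + 9 H$)
$R{\left(B,P \right)} = \frac{-47 + B}{B + P}$
$l{\left(36 \right)} + R{\left(-21,j{\left(-4,-5 \right)} \right)} = 36^{2} + \frac{-47 - 21}{-21 + \left(-4 + 9 \left(-5\right)\right)} = 1296 + \frac{1}{-21 - 49} \left(-68\right) = 1296 + \frac{1}{-70} \left(-68\right) = 1296 - - \frac{34}{35} = 1296 + \frac{34}{35} = \frac{45394}{35}$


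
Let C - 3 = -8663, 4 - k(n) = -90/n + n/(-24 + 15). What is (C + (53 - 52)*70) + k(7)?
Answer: -540059/63 ≈ -8572.4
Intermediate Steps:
k(n) = 4 + 90/n + n/9 (k(n) = 4 - (-90/n + n/(-24 + 15)) = 4 - (-90/n + n/(-9)) = 4 - (-90/n + n*(-⅑)) = 4 - (-90/n - n/9) = 4 + (90/n + n/9) = 4 + 90/n + n/9)
C = -8660 (C = 3 - 8663 = -8660)
(C + (53 - 52)*70) + k(7) = (-8660 + (53 - 52)*70) + (4 + 90/7 + (⅑)*7) = (-8660 + 1*70) + (4 + 90*(⅐) + 7/9) = (-8660 + 70) + (4 + 90/7 + 7/9) = -8590 + 1111/63 = -540059/63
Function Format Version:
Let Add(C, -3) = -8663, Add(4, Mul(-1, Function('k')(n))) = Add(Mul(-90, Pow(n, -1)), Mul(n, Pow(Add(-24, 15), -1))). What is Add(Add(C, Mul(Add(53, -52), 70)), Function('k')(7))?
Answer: Rational(-540059, 63) ≈ -8572.4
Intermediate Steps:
Function('k')(n) = Add(4, Mul(90, Pow(n, -1)), Mul(Rational(1, 9), n)) (Function('k')(n) = Add(4, Mul(-1, Add(Mul(-90, Pow(n, -1)), Mul(n, Pow(Add(-24, 15), -1))))) = Add(4, Mul(-1, Add(Mul(-90, Pow(n, -1)), Mul(n, Pow(-9, -1))))) = Add(4, Mul(-1, Add(Mul(-90, Pow(n, -1)), Mul(n, Rational(-1, 9))))) = Add(4, Mul(-1, Add(Mul(-90, Pow(n, -1)), Mul(Rational(-1, 9), n)))) = Add(4, Add(Mul(90, Pow(n, -1)), Mul(Rational(1, 9), n))) = Add(4, Mul(90, Pow(n, -1)), Mul(Rational(1, 9), n)))
C = -8660 (C = Add(3, -8663) = -8660)
Add(Add(C, Mul(Add(53, -52), 70)), Function('k')(7)) = Add(Add(-8660, Mul(Add(53, -52), 70)), Add(4, Mul(90, Pow(7, -1)), Mul(Rational(1, 9), 7))) = Add(Add(-8660, Mul(1, 70)), Add(4, Mul(90, Rational(1, 7)), Rational(7, 9))) = Add(Add(-8660, 70), Add(4, Rational(90, 7), Rational(7, 9))) = Add(-8590, Rational(1111, 63)) = Rational(-540059, 63)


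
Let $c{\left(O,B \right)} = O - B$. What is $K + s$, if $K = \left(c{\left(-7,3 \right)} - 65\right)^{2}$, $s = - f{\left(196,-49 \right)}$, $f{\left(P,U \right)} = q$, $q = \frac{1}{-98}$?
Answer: $\frac{551251}{98} \approx 5625.0$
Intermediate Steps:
$q = - \frac{1}{98} \approx -0.010204$
$f{\left(P,U \right)} = - \frac{1}{98}$
$s = \frac{1}{98}$ ($s = \left(-1\right) \left(- \frac{1}{98}\right) = \frac{1}{98} \approx 0.010204$)
$K = 5625$ ($K = \left(\left(-7 - 3\right) - 65\right)^{2} = \left(-10 - 65\right)^{2} = \left(-75\right)^{2} = 5625$)
$K + s = 5625 + \frac{1}{98} = \frac{551251}{98}$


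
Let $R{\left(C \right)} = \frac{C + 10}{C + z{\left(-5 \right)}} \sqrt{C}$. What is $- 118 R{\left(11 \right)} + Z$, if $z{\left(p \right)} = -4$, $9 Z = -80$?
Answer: $- \frac{80}{9} - 354 \sqrt{11} \approx -1183.0$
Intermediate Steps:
$Z = - \frac{80}{9}$ ($Z = \frac{1}{9} \left(-80\right) = - \frac{80}{9} \approx -8.8889$)
$R{\left(C \right)} = \frac{\sqrt{C} \left(10 + C\right)}{-4 + C}$ ($R{\left(C \right)} = \frac{C + 10}{C - 4} \sqrt{C} = \frac{10 + C}{-4 + C} \sqrt{C} = \frac{\sqrt{C} \left(10 + C\right)}{-4 + C}$)
$- 118 R{\left(11 \right)} + Z = - 118 \frac{\sqrt{11} \left(10 + 11\right)}{-4 + 11} - \frac{80}{9} = - 118 \sqrt{11} \cdot \frac{1}{7} \cdot 21 - \frac{80}{9} = - 118 \cdot 3 \sqrt{11} - \frac{80}{9} = - 354 \sqrt{11} - \frac{80}{9} = - \frac{80}{9} - 354 \sqrt{11}$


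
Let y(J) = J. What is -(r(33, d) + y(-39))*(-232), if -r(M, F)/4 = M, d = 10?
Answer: -39672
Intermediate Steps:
r(M, F) = -4*M
-(r(33, d) + y(-39))*(-232) = -(-4*33 - 39)*(-232) = -(-132 - 39)*(-232) = -(-171)*(-232) = -1*39672 = -39672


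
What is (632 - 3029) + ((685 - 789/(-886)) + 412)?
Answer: -1151011/886 ≈ -1299.1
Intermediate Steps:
(632 - 3029) + ((685 - 789/(-886)) + 412) = -2397 + ((685 - 789*(-1/886)) + 412) = -2397 + ((685 + 789/886) + 412) = -2397 + (607699/886 + 412) = -2397 + 972731/886 = -1151011/886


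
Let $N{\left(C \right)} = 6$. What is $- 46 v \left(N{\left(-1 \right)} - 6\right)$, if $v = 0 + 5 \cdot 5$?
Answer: $0$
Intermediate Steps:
$v = 25$ ($v = 0 + 25 = 25$)
$- 46 v \left(N{\left(-1 \right)} - 6\right) = \left(-46\right) 25 \left(6 - 6\right) = - 1150 \left(6 - 6\right) = \left(-1150\right) 0 = 0$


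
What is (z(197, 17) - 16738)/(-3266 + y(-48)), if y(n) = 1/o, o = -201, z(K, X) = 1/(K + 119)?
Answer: 151875801/29634796 ≈ 5.1249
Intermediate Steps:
z(K, X) = 1/(119 + K)
y(n) = -1/201 (y(n) = 1/(-201) = -1/201)
(z(197, 17) - 16738)/(-3266 + y(-48)) = (1/(119 + 197) - 16738)/(-3266 - 1/201) = (1/316 - 16738)/(-656467/201) = (1/316 - 16738)*(-201/656467) = -5289207/316*(-201/656467) = 151875801/29634796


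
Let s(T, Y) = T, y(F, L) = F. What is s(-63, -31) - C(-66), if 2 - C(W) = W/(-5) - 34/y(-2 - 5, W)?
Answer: -1643/35 ≈ -46.943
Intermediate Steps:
C(W) = -20/7 + W/5 (C(W) = 2 - (W/(-5) - 34/(-2 - 5)) = 2 - (W*(-⅕) - 34/(-7)) = 2 - (-W/5 - 34*(-⅐)) = 2 - (-W/5 + 34/7) = 2 - (34/7 - W/5) = 2 + (-34/7 + W/5) = -20/7 + W/5)
s(-63, -31) - C(-66) = -63 - (-20/7 + (⅕)*(-66)) = -63 - (-20/7 - 66/5) = -63 - 1*(-562/35) = -63 + 562/35 = -1643/35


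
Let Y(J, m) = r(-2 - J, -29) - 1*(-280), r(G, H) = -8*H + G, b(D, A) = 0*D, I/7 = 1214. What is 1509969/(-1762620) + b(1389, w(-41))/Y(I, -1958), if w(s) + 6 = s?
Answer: -503323/587540 ≈ -0.85666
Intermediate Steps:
I = 8498 (I = 7*1214 = 8498)
w(s) = -6 + s
b(D, A) = 0
r(G, H) = G - 8*H
Y(J, m) = 510 - J (Y(J, m) = ((-2 - J) - 8*(-29)) - 1*(-280) = ((-2 - J) + 232) + 280 = (230 - J) + 280 = 510 - J)
1509969/(-1762620) + b(1389, w(-41))/Y(I, -1958) = 1509969/(-1762620) + 0/(510 - 1*8498) = 1509969*(-1/1762620) + 0/(510 - 8498) = -503323/587540 + 0/(-7988) = -503323/587540 + 0*(-1/7988) = -503323/587540 + 0 = -503323/587540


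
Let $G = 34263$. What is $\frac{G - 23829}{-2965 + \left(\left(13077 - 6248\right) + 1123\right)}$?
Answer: $\frac{10434}{4987} \approx 2.0922$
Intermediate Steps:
$\frac{G - 23829}{-2965 + \left(\left(13077 - 6248\right) + 1123\right)} = \frac{34263 - 23829}{-2965 + \left(\left(13077 - 6248\right) + 1123\right)} = \frac{10434}{-2965 + \left(6829 + 1123\right)} = \frac{10434}{-2965 + 7952} = \frac{10434}{4987}$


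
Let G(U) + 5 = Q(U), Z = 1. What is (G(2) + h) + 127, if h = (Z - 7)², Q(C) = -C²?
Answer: 154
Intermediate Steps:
G(U) = -5 - U²
h = 36 (h = (1 - 7)² = (-6)² = 36)
(G(2) + h) + 127 = ((-5 - 1*2²) + 36) + 127 = ((-5 - 1*4) + 36) + 127 = ((-5 - 4) + 36) + 127 = (-9 + 36) + 127 = 27 + 127 = 154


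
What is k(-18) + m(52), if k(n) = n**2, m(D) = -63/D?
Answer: 16785/52 ≈ 322.79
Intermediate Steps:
k(-18) + m(52) = (-18)**2 - 63/52 = 324 - 63*1/52 = 324 - 63/52 = 16785/52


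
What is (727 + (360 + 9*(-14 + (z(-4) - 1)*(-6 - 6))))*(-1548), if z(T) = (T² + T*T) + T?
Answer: 3026340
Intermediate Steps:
z(T) = T + 2*T² (z(T) = (T² + T²) + T = 2*T² + T = T + 2*T²)
(727 + (360 + 9*(-14 + (z(-4) - 1)*(-6 - 6))))*(-1548) = (727 + (360 + 9*(-14 + (-4*(1 + 2*(-4)) - 1)*(-6 - 6))))*(-1548) = (727 + (360 + 9*(-14 + (-4*(1 - 8) - 1)*(-12))))*(-1548) = (727 + (360 + 9*(-14 + (-4*(-7) - 1)*(-12))))*(-1548) = (727 + (360 + 9*(-14 + (28 - 1)*(-12))))*(-1548) = (727 + (360 + 9*(-14 + 27*(-12))))*(-1548) = (727 + (360 + 9*(-14 - 324)))*(-1548) = (727 + (360 + 9*(-338)))*(-1548) = (727 + (360 - 3042))*(-1548) = (727 - 2682)*(-1548) = -1955*(-1548) = 3026340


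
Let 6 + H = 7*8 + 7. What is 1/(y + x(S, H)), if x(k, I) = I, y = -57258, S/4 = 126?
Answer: -1/57201 ≈ -1.7482e-5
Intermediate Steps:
H = 57 (H = -6 + (7*8 + 7) = -6 + (56 + 7) = -6 + 63 = 57)
S = 504 (S = 4*126 = 504)
1/(y + x(S, H)) = 1/(-57258 + 57) = 1/(-57201) = -1/57201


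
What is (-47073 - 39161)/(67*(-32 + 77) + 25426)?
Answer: -86234/28441 ≈ -3.0320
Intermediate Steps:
(-47073 - 39161)/(67*(-32 + 77) + 25426) = -86234/(67*45 + 25426) = -86234/(3015 + 25426) = -86234/28441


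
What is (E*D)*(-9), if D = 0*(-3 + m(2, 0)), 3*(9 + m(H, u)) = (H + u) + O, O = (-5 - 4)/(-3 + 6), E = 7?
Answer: 0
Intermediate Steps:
O = -3 (O = -9/3 = -9*⅓ = -3)
m(H, u) = -10 + H/3 + u/3 (m(H, u) = -9 + ((H + u) - 3)/3 = -9 + (-3 + H + u)/3 = -9 + (-1 + H/3 + u/3) = -10 + H/3 + u/3)
D = 0 (D = 0*(-3 + (-10 + (⅓)*2 + (⅓)*0)) = 0*(-3 + (-10 + ⅔ + 0)) = 0*(-3 - 28/3) = 0*(-37/3) = 0)
(E*D)*(-9) = (7*0)*(-9) = 0*(-9) = 0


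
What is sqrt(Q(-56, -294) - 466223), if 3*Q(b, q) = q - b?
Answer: I*sqrt(4196721)/3 ≈ 682.86*I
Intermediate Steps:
Q(b, q) = -b/3 + q/3 (Q(b, q) = (q - b)/3 = -b/3 + q/3)
sqrt(Q(-56, -294) - 466223) = sqrt((-1/3*(-56) + (1/3)*(-294)) - 466223) = sqrt((56/3 - 98) - 466223) = sqrt(-238/3 - 466223) = sqrt(-1398907/3) = I*sqrt(4196721)/3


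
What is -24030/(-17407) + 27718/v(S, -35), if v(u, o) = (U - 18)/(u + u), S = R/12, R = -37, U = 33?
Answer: -8924932331/783315 ≈ -11394.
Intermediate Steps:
S = -37/12 ≈ -3.0833
v(u, o) = 15/(2*u) (v(u, o) = (33 - 18)/(u + u) = 15/((2*u)) = 15*(1/(2*u)) = 15/(2*u))
-24030/(-17407) + 27718/v(S, -35) = -24030/(-17407) + 27718/((15/(2*(-37/12)))) = -24030*(-1/17407) + 27718/(((15/2)*(-12/37))) = 24030/17407 + 27718/(-90/37) = 24030/17407 + 27718*(-37/90) = 24030/17407 - 512783/45 = -8924932331/783315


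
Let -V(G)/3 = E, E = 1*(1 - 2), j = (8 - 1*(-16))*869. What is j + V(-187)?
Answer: 20859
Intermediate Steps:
j = 20856 (j = (8 + 16)*869 = 24*869 = 20856)
E = -1 (E = 1*(-1) = -1)
V(G) = 3 (V(G) = -3*(-1) = 3)
j + V(-187) = 20856 + 3 = 20859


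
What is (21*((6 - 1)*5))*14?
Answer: 7350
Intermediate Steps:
(21*((6 - 1)*5))*14 = (21*(5*5))*14 = (21*25)*14 = 525*14 = 7350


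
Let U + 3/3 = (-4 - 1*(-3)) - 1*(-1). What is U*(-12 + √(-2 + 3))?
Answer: 11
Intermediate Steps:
U = -1 (U = -1 + ((-4 - 1*(-3)) - 1*(-1)) = -1 + ((-4 + 3) + 1) = -1 + (-1 + 1) = -1 + 0 = -1)
U*(-12 + √(-2 + 3)) = -(-12 + √(-2 + 3)) = -(-12 + √1) = -(-12 + 1) = -1*(-11) = 11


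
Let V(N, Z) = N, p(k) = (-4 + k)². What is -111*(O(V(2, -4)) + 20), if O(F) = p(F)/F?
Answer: -2442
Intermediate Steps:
O(F) = (-4 + F)²/F
-111*(O(V(2, -4)) + 20) = -111*((-4 + 2)²/2 + 20) = -111*((½)*(-2)² + 20) = -111*((½)*4 + 20) = -111*(2 + 20) = -111*22 = -2442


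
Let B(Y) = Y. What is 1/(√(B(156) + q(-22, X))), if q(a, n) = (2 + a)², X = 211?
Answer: √139/278 ≈ 0.042409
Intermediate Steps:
1/(√(B(156) + q(-22, X))) = 1/(√(156 + (2 - 22)²)) = 1/(√(156 + (-20)²)) = 1/(√(156 + 400)) = 1/(√556) = 1/(2*√139) = √139/278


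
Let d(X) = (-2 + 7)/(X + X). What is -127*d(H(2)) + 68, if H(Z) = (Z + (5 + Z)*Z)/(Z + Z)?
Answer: -91/8 ≈ -11.375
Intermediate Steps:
H(Z) = (Z + Z*(5 + Z))/(2*Z) (H(Z) = (Z + Z*(5 + Z))/((2*Z)) = (Z + Z*(5 + Z))*(1/(2*Z)) = (Z + Z*(5 + Z))/(2*Z))
d(X) = 5/(2*X) (d(X) = 5/((2*X)) = 5*(1/(2*X)) = 5/(2*X))
-127*d(H(2)) + 68 = -635/(2*(3 + (½)*2)) + 68 = -635/(2*(3 + 1)) + 68 = -635/(2*4) + 68 = -127*5/8 + 68 = -635/8 + 68 = -91/8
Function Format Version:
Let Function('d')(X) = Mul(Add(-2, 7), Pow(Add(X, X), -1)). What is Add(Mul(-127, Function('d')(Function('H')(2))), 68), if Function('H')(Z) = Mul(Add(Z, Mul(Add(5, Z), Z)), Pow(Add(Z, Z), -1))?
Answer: Rational(-91, 8) ≈ -11.375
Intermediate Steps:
Function('H')(Z) = Mul(Rational(1, 2), Pow(Z, -1), Add(Z, Mul(Z, Add(5, Z)))) (Function('H')(Z) = Mul(Add(Z, Mul(Z, Add(5, Z))), Pow(Mul(2, Z), -1)) = Mul(Add(Z, Mul(Z, Add(5, Z))), Mul(Rational(1, 2), Pow(Z, -1))) = Mul(Rational(1, 2), Pow(Z, -1), Add(Z, Mul(Z, Add(5, Z)))))
Function('d')(X) = Mul(Rational(5, 2), Pow(X, -1)) (Function('d')(X) = Mul(5, Pow(Mul(2, X), -1)) = Mul(5, Mul(Rational(1, 2), Pow(X, -1))) = Mul(Rational(5, 2), Pow(X, -1)))
Add(Mul(-127, Function('d')(Function('H')(2))), 68) = Add(Mul(-127, Mul(Rational(5, 2), Pow(Add(3, Mul(Rational(1, 2), 2)), -1))), 68) = Add(Mul(-127, Mul(Rational(5, 2), Pow(Add(3, 1), -1))), 68) = Add(Mul(-127, Mul(Rational(5, 2), Pow(4, -1))), 68) = Add(Mul(-127, Mul(Rational(5, 2), Rational(1, 4))), 68) = Add(Mul(-127, Rational(5, 8)), 68) = Add(Rational(-635, 8), 68) = Rational(-91, 8)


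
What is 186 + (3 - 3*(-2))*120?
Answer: 1266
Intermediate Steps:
186 + (3 - 3*(-2))*120 = 186 + (3 + 6)*120 = 186 + 9*120 = 186 + 1080 = 1266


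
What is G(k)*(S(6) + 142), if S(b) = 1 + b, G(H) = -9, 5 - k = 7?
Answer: -1341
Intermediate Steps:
k = -2 (k = 5 - 1*7 = 5 - 7 = -2)
G(k)*(S(6) + 142) = -9*((1 + 6) + 142) = -9*(7 + 142) = -9*149 = -1341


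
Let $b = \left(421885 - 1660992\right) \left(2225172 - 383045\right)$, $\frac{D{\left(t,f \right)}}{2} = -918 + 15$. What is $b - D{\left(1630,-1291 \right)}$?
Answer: $-2282592458783$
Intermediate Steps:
$D{\left(t,f \right)} = -1806$ ($D{\left(t,f \right)} = 2 \left(-918 + 15\right) = 2 \left(-903\right) = -1806$)
$b = -2282592460589$ ($b = \left(-1239107\right) 1842127 = -2282592460589$)
$b - D{\left(1630,-1291 \right)} = -2282592460589 - -1806 = -2282592460589 + 1806 = -2282592458783$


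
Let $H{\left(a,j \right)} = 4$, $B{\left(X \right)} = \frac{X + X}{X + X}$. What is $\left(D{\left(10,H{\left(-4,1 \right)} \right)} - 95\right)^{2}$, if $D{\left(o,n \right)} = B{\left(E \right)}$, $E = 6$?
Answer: $8836$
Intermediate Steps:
$B{\left(X \right)} = 1$ ($B{\left(X \right)} = \frac{2 X}{2 X} = 2 X \frac{1}{2 X} = 1$)
$D{\left(o,n \right)} = 1$
$\left(D{\left(10,H{\left(-4,1 \right)} \right)} - 95\right)^{2} = \left(1 - 95\right)^{2} = \left(-94\right)^{2} = 8836$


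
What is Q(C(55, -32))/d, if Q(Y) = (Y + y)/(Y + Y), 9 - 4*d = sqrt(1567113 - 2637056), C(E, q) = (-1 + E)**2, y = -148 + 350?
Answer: 1559/86671944 + 1559*I*sqrt(1069943)/780047496 ≈ 1.7987e-5 + 0.0020673*I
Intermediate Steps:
y = 202
d = 9/4 - I*sqrt(1069943)/4 (d = 9/4 - sqrt(1567113 - 2637056)/4 = 9/4 - I*sqrt(1069943)/4 ≈ 2.25 - 258.6*I)
Q(Y) = (202 + Y)/(2*Y) (Q(Y) = (Y + 202)/(Y + Y) = (202 + Y)/((2*Y)) = (202 + Y)*(1/(2*Y)) = (202 + Y)/(2*Y))
Q(C(55, -32))/d = ((202 + (-1 + 55)**2)/(2*((-1 + 55)**2)))/(9/4 - I*sqrt(1069943)/4) = ((202 + 54**2)/(2*(54**2)))/(9/4 - I*sqrt(1069943)/4) = ((1/2)*(202 + 2916)/2916)/(9/4 - I*sqrt(1069943)/4) = ((1/2)*(1/2916)*3118)/(9/4 - I*sqrt(1069943)/4) = 1559/(2916*(9/4 - I*sqrt(1069943)/4))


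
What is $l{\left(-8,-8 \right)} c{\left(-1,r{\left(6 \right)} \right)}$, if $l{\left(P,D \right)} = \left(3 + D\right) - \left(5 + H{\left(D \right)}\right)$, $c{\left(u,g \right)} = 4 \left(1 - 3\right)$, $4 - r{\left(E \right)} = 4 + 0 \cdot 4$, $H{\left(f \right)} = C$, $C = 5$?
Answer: $120$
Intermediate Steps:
$H{\left(f \right)} = 5$
$r{\left(E \right)} = 0$ ($r{\left(E \right)} = 4 - \left(4 + 0 \cdot 4\right) = 4 - \left(4 + 0\right) = 4 - 4 = 0$)
$c{\left(u,g \right)} = -8$ ($c{\left(u,g \right)} = 4 \left(-2\right) = -8$)
$l{\left(P,D \right)} = -7 + D$ ($l{\left(P,D \right)} = \left(3 + D\right) - \left(5 + 5\right) = \left(3 + D\right) - 10 = -7 + D$)
$l{\left(-8,-8 \right)} c{\left(-1,r{\left(6 \right)} \right)} = \left(-7 - 8\right) \left(-8\right) = \left(-15\right) \left(-8\right) = 120$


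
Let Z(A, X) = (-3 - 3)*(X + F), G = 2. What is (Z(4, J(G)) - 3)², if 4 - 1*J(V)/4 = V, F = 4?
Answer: 5625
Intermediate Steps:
J(V) = 16 - 4*V
Z(A, X) = -24 - 6*X (Z(A, X) = (-3 - 3)*(X + 4) = -6*(4 + X) = -24 - 6*X)
(Z(4, J(G)) - 3)² = ((-24 - 6*(16 - 4*2)) - 3)² = ((-24 - 6*(16 - 8)) - 3)² = ((-24 - 6*8) - 3)² = ((-24 - 48) - 3)² = (-72 - 3)² = (-75)² = 5625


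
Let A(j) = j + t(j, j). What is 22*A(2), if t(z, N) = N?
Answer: 88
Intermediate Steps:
A(j) = 2*j (A(j) = j + j = 2*j)
22*A(2) = 22*(2*2) = 22*4 = 88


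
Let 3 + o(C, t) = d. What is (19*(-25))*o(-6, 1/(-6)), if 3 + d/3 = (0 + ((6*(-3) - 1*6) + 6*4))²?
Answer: 5700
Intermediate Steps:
d = -9 (d = -9 + 3*(0 + ((6*(-3) - 1*6) + 6*4))² = -9 + 3*(0 + ((-18 - 6) + 24))² = -9 + 3*(0 + (-24 + 24))² = -9 + 3*(0 + 0)² = -9 + 3*0² = -9 + 3*0 = -9 + 0 = -9)
o(C, t) = -12 (o(C, t) = -3 - 9 = -12)
(19*(-25))*o(-6, 1/(-6)) = (19*(-25))*(-12) = -475*(-12) = 5700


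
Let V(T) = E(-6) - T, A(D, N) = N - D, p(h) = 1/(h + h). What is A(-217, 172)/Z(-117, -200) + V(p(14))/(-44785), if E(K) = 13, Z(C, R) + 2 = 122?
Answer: 24387733/7523880 ≈ 3.2414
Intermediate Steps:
Z(C, R) = 120 (Z(C, R) = -2 + 122 = 120)
p(h) = 1/(2*h)
V(T) = 13 - T
A(-217, 172)/Z(-117, -200) + V(p(14))/(-44785) = (172 - 1*(-217))/120 + (13 - 1/(2*14))/(-44785) = (172 + 217)*(1/120) + (13 - 1/(2*14))*(-1/44785) = 389*(1/120) + (13 - 1*1/28)*(-1/44785) = 389/120 + (13 - 1/28)*(-1/44785) = 389/120 + (363/28)*(-1/44785) = 389/120 - 363/1253980 = 24387733/7523880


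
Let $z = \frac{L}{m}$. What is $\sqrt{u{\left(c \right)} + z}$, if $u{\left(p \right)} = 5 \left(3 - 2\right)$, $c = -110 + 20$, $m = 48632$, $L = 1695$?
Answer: $\frac{\sqrt{2976947090}}{24316} \approx 2.2438$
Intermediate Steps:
$z = \frac{1695}{48632} \approx 0.034854$
$c = -90$
$u{\left(p \right)} = 5$ ($u{\left(p \right)} = 5 \cdot 1 = 5$)
$\sqrt{u{\left(c \right)} + z} = \sqrt{5 + \frac{1695}{48632}} = \sqrt{\frac{244855}{48632}} = \frac{\sqrt{2976947090}}{24316}$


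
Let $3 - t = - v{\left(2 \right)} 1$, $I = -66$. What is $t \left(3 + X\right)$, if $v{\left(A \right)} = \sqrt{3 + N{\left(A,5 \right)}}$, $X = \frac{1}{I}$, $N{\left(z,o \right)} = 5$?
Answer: $\frac{197}{22} + \frac{197 \sqrt{2}}{33} \approx 17.397$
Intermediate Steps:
$X = - \frac{1}{66}$ ($X = \frac{1}{-66} = - \frac{1}{66} \approx -0.015152$)
$v{\left(A \right)} = 2 \sqrt{2}$ ($v{\left(A \right)} = \sqrt{3 + 5} = \sqrt{8} = 2 \sqrt{2}$)
$t = 3 + 2 \sqrt{2}$ ($t = 3 - - 2 \sqrt{2} \cdot 1 = 3 - - 2 \sqrt{2} = 3 + 2 \sqrt{2} \approx 5.8284$)
$t \left(3 + X\right) = \left(3 + 2 \sqrt{2}\right) \left(3 - \frac{1}{66}\right) = \left(3 + 2 \sqrt{2}\right) \frac{197}{66} = \frac{197}{22} + \frac{197 \sqrt{2}}{33}$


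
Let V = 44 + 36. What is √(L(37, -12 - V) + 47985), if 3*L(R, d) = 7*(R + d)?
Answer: 7*√8790/3 ≈ 218.76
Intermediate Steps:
V = 80
L(R, d) = 7*R/3 + 7*d/3 (L(R, d) = (7*(R + d))/3 = (7*R + 7*d)/3 = 7*R/3 + 7*d/3)
√(L(37, -12 - V) + 47985) = √(((7/3)*37 + 7*(-12 - 1*80)/3) + 47985) = √((259/3 + 7*(-12 - 80)/3) + 47985) = √((259/3 + (7/3)*(-92)) + 47985) = √((259/3 - 644/3) + 47985) = √(-385/3 + 47985) = √(143570/3) = 7*√8790/3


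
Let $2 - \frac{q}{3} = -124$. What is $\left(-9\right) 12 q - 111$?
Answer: $-40935$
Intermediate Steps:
$q = 378$ ($q = 6 - -372 = 6 + 372 = 378$)
$\left(-9\right) 12 q - 111 = \left(-9\right) 12 \cdot 378 - 111 = \left(-108\right) 378 - 111 = -40824 - 111 = -40935$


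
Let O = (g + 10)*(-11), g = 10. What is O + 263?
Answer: 43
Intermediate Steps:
O = -220 (O = (10 + 10)*(-11) = 20*(-11) = -220)
O + 263 = -220 + 263 = 43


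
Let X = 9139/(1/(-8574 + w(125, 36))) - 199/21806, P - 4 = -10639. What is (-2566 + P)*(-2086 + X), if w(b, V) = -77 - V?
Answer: 22854027662501473/21806 ≈ 1.0481e+12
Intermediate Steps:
P = -10635 (P = 4 - 10639 = -10635)
X = -1731189090557/21806 (X = 9139/(1/(-8574 + (-77 - 1*36))) - 199/21806 = 9139/(1/(-8574 + (-77 - 36))) - 199*1/21806 = 9139/(1/(-8574 - 113)) - 199/21806 = 9139/(1/(-8687)) - 199/21806 = 9139/(-1/8687) - 199/21806 = 9139*(-8687) - 199/21806 = -79390493 - 199/21806 = -1731189090557/21806 ≈ -7.9390e+7)
(-2566 + P)*(-2086 + X) = (-2566 - 10635)*(-2086 - 1731189090557/21806) = -13201*(-1731234577873/21806) = 22854027662501473/21806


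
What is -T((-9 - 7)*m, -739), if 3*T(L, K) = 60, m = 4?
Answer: -20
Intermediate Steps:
T(L, K) = 20 (T(L, K) = (1/3)*60 = 20)
-T((-9 - 7)*m, -739) = -1*20 = -20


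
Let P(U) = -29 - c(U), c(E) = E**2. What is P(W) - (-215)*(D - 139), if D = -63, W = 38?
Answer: -44903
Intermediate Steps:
P(U) = -29 - U**2
P(W) - (-215)*(D - 139) = (-29 - 1*38**2) - (-215)*(-63 - 139) = (-29 - 1*1444) - (-215)*(-202) = (-29 - 1444) - 1*43430 = -1473 - 43430 = -44903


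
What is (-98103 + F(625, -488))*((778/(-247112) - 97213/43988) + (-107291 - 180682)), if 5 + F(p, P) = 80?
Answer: 1369888703014373226/48526619 ≈ 2.8230e+10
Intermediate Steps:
F(p, P) = 75 (F(p, P) = -5 + 80 = 75)
(-98103 + F(625, -488))*((778/(-247112) - 97213/43988) + (-107291 - 180682)) = (-98103 + 75)*((778/(-247112) - 97213/43988) + (-107291 - 180682)) = -98028*((778*(-1/247112) - 97213*1/43988) - 287973) = -98028*((-389/123556 - 97213/43988) - 287973) = -98028*(-1503545095/679372666 - 287973) = -98028*(-195642488291113/679372666) = 1369888703014373226/48526619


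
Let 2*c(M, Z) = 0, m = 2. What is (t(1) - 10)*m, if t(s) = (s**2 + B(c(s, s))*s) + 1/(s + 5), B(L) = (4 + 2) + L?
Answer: -17/3 ≈ -5.6667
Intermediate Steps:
c(M, Z) = 0 (c(M, Z) = (1/2)*0 = 0)
B(L) = 6 + L
t(s) = s**2 + 1/(5 + s) + 6*s (t(s) = (s**2 + (6 + 0)*s) + 1/(s + 5) = (s**2 + 6*s) + 1/(5 + s) = s**2 + 1/(5 + s) + 6*s)
(t(1) - 10)*m = ((1 + 1**3 + 11*1**2 + 30*1)/(5 + 1) - 10)*2 = ((1 + 1 + 11*1 + 30)/6 - 10)*2 = ((1 + 1 + 11 + 30)/6 - 10)*2 = ((1/6)*43 - 10)*2 = (43/6 - 10)*2 = -17/6*2 = -17/3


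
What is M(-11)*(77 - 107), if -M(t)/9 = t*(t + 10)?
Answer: 2970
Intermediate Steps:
M(t) = -9*t*(10 + t) (M(t) = -9*t*(t + 10) = -9*t*(10 + t))
M(-11)*(77 - 107) = (-9*(-11)*(10 - 11))*(77 - 107) = -9*(-11)*(-1)*(-30) = -99*(-30) = 2970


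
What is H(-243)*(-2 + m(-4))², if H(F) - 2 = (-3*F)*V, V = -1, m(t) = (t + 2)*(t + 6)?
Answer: -26172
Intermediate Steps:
m(t) = (2 + t)*(6 + t)
H(F) = 2 + 3*F (H(F) = 2 - 3*F*(-1) = 2 + 3*F)
H(-243)*(-2 + m(-4))² = (2 + 3*(-243))*(-2 + (12 + (-4)² + 8*(-4)))² = (2 - 729)*(-2 + (12 + 16 - 32))² = -727*(-2 - 4)² = -727*(-6)² = -727*36 = -26172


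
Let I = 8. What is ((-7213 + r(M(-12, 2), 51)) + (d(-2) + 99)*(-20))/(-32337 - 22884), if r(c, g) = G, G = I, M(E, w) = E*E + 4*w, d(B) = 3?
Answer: 9245/55221 ≈ 0.16742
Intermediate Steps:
M(E, w) = E**2 + 4*w
G = 8
r(c, g) = 8
((-7213 + r(M(-12, 2), 51)) + (d(-2) + 99)*(-20))/(-32337 - 22884) = ((-7213 + 8) + (3 + 99)*(-20))/(-32337 - 22884) = (-7205 + 102*(-20))/(-55221) = (-7205 - 2040)*(-1/55221) = -9245*(-1/55221) = 9245/55221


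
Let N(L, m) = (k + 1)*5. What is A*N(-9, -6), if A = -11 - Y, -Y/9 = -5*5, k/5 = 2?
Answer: -12980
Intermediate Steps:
k = 10 (k = 5*2 = 10)
Y = 225 (Y = -(-45)*5 = -9*(-25) = 225)
N(L, m) = 55 (N(L, m) = (10 + 1)*5 = 11*5 = 55)
A = -236 (A = -11 - 1*225 = -11 - 225 = -236)
A*N(-9, -6) = -236*55 = -12980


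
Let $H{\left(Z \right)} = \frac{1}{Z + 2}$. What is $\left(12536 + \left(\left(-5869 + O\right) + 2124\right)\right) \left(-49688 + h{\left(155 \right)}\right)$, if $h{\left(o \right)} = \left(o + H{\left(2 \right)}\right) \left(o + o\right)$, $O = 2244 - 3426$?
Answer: $- \frac{23747689}{2} \approx -1.1874 \cdot 10^{7}$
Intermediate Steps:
$O = -1182$
$H{\left(Z \right)} = \frac{1}{2 + Z}$
$h{\left(o \right)} = 2 o \left(\frac{1}{4} + o\right)$ ($h{\left(o \right)} = \left(o + \frac{1}{2 + 2}\right) \left(o + o\right) = \left(o + \frac{1}{4}\right) 2 o = \left(\frac{1}{4} + o\right) 2 o = 2 o \left(\frac{1}{4} + o\right)$)
$\left(12536 + \left(\left(-5869 + O\right) + 2124\right)\right) \left(-49688 + h{\left(155 \right)}\right) = \left(12536 + \left(\left(-5869 - 1182\right) + 2124\right)\right) \left(-49688 + \frac{1}{2} \cdot 155 \left(1 + 4 \cdot 155\right)\right) = \left(12536 + \left(-7051 + 2124\right)\right) \left(-49688 + \frac{1}{2} \cdot 155 \left(1 + 620\right)\right) = \left(12536 - 4927\right) \left(-49688 + \frac{1}{2} \cdot 155 \cdot 621\right) = 7609 \left(-49688 + \frac{96255}{2}\right) = 7609 \left(- \frac{3121}{2}\right) = - \frac{23747689}{2}$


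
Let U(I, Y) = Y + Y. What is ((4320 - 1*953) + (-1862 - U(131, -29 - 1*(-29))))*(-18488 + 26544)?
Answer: 12124280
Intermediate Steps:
U(I, Y) = 2*Y
((4320 - 1*953) + (-1862 - U(131, -29 - 1*(-29))))*(-18488 + 26544) = ((4320 - 1*953) + (-1862 - 2*(-29 - 1*(-29))))*(-18488 + 26544) = ((4320 - 953) + (-1862 - 2*(-29 + 29)))*8056 = (3367 + (-1862 - 2*0))*8056 = (3367 + (-1862 - 1*0))*8056 = (3367 + (-1862 + 0))*8056 = (3367 - 1862)*8056 = 1505*8056 = 12124280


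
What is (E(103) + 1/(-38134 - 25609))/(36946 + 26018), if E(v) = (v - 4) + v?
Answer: 242945/75726684 ≈ 0.0032082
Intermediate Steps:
E(v) = -4 + 2*v (E(v) = (-4 + v) + v = -4 + 2*v)
(E(103) + 1/(-38134 - 25609))/(36946 + 26018) = ((-4 + 2*103) + 1/(-38134 - 25609))/(36946 + 26018) = ((-4 + 206) + 1/(-63743))/62964 = (202 - 1/63743)*(1/62964) = (12876085/63743)*(1/62964) = 242945/75726684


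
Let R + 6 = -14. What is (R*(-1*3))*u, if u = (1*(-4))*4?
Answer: -960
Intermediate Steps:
R = -20 (R = -6 - 14 = -20)
u = -16 (u = -4*4 = -16)
(R*(-1*3))*u = -(-20)*3*(-16) = -20*(-3)*(-16) = 60*(-16) = -960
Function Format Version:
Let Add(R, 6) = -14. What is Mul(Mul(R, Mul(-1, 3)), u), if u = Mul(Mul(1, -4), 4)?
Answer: -960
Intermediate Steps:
R = -20 (R = Add(-6, -14) = -20)
u = -16 (u = Mul(-4, 4) = -16)
Mul(Mul(R, Mul(-1, 3)), u) = Mul(Mul(-20, Mul(-1, 3)), -16) = Mul(Mul(-20, -3), -16) = Mul(60, -16) = -960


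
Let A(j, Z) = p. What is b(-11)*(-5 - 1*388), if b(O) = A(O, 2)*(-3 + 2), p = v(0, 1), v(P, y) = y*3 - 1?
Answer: 786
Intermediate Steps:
v(P, y) = -1 + 3*y (v(P, y) = 3*y - 1 = -1 + 3*y)
p = 2 (p = -1 + 3*1 = -1 + 3 = 2)
A(j, Z) = 2
b(O) = -2 (b(O) = 2*(-3 + 2) = 2*(-1) = -2)
b(-11)*(-5 - 1*388) = -2*(-5 - 1*388) = -2*(-5 - 388) = -2*(-393) = 786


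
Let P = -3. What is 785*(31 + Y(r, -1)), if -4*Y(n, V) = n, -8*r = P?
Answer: 776365/32 ≈ 24261.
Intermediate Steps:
r = 3/8 (r = -⅛*(-3) = 3/8 ≈ 0.37500)
Y(n, V) = -n/4
785*(31 + Y(r, -1)) = 785*(31 - ¼*3/8) = 785*(31 - 3/32) = 785*(989/32) = 776365/32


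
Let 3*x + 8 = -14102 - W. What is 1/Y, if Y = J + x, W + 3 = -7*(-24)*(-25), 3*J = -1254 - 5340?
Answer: -3/16501 ≈ -0.00018181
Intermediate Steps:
J = -2198 (J = (-1254 - 5340)/3 = (1/3)*(-6594) = -2198)
W = -4203 (W = -3 - 7*(-24)*(-25) = -3 + 168*(-25) = -3 - 4200 = -4203)
x = -9907/3 (x = -8/3 + (-14102 - 1*(-4203))/3 = -8/3 + (-14102 + 4203)/3 = -8/3 + (1/3)*(-9899) = -8/3 - 9899/3 = -9907/3 ≈ -3302.3)
Y = -16501/3 (Y = -2198 - 9907/3 = -16501/3 ≈ -5500.3)
1/Y = 1/(-16501/3) = -3/16501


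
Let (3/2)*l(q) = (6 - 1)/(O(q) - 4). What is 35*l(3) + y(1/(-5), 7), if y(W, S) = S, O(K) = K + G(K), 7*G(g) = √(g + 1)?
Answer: -469/3 ≈ -156.33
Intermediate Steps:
G(g) = √(1 + g)/7 (G(g) = √(g + 1)/7 = √(1 + g)/7)
O(K) = K + √(1 + K)/7
l(q) = 10/(3*(-4 + q + √(1 + q)/7)) (l(q) = 2*((6 - 1)/((q + √(1 + q)/7) - 4))/3 = 2*(5/(-4 + q + √(1 + q)/7))/3 = 10/(3*(-4 + q + √(1 + q)/7)))
35*l(3) + y(1/(-5), 7) = 35*(70/(3*(-28 + √(1 + 3) + 7*3))) + 7 = 35*(70/(3*(-28 + √4 + 21))) + 7 = 35*(70/(3*(-28 + 2 + 21))) + 7 = 35*((70/3)/(-5)) + 7 = 35*((70/3)*(-⅕)) + 7 = 35*(-14/3) + 7 = -490/3 + 7 = -469/3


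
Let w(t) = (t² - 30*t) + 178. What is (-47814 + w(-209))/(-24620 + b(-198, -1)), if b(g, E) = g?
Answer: -2315/24818 ≈ -0.093279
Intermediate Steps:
w(t) = 178 + t² - 30*t
(-47814 + w(-209))/(-24620 + b(-198, -1)) = (-47814 + (178 + (-209)² - 30*(-209)))/(-24620 - 198) = (-47814 + (178 + 43681 + 6270))/(-24818) = (-47814 + 50129)*(-1/24818) = 2315*(-1/24818) = -2315/24818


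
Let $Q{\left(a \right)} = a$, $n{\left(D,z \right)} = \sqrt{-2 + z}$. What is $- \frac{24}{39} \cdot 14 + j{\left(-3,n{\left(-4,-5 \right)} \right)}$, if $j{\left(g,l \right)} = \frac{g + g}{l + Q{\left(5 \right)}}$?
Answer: $\frac{2 \left(- 56 \sqrt{7} + 319 i\right)}{13 \left(\sqrt{7} - 5 i\right)} \approx -9.5529 + 0.49608 i$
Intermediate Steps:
$j{\left(g,l \right)} = \frac{2 g}{5 + l}$ ($j{\left(g,l \right)} = \frac{g + g}{l + 5} = \frac{2 g}{5 + l}$)
$- \frac{24}{39} \cdot 14 + j{\left(-3,n{\left(-4,-5 \right)} \right)} = - \frac{24}{39} \cdot 14 + 2 \left(-3\right) \frac{1}{5 + \sqrt{-2 - 5}} = \left(-24\right) \frac{1}{39} \cdot 14 + 2 \left(-3\right) \frac{1}{5 + \sqrt{-7}} = \left(- \frac{8}{13}\right) 14 + 2 \left(-3\right) \frac{1}{5 + i \sqrt{7}} = - \frac{112}{13} - \frac{6}{5 + i \sqrt{7}}$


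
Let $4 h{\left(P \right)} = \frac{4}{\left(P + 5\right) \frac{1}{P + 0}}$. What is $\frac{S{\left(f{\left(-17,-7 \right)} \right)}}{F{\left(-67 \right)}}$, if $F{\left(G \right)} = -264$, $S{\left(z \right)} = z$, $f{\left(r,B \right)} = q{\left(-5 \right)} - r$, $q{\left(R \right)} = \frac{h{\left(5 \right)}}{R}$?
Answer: $- \frac{169}{2640} \approx -0.064015$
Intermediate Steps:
$h{\left(P \right)} = \frac{P}{5 + P}$ ($h{\left(P \right)} = \frac{4 \frac{1}{\left(P + 5\right) \frac{1}{P + 0}}}{4} = \frac{4 \frac{1}{\left(5 + P\right) \frac{1}{P}}}{4} = \frac{4 \frac{1}{\frac{1}{P} \left(5 + P\right)}}{4} = \frac{4 \frac{P}{5 + P}}{4} = \frac{4 P \frac{1}{5 + P}}{4} = \frac{P}{5 + P}$)
$q{\left(R \right)} = \frac{1}{2 R}$ ($q{\left(R \right)} = \frac{5 \frac{1}{5 + 5}}{R} = \frac{5 \cdot \frac{1}{10}}{R} = \frac{1}{2 R}$)
$f{\left(r,B \right)} = - \frac{1}{10} - r$ ($f{\left(r,B \right)} = \frac{1}{2 \left(-5\right)} - r = \frac{1}{2} \left(- \frac{1}{5}\right) - r = - \frac{1}{10} - r$)
$\frac{S{\left(f{\left(-17,-7 \right)} \right)}}{F{\left(-67 \right)}} = \frac{- \frac{1}{10} - -17}{-264} = \left(- \frac{1}{10} + 17\right) \left(- \frac{1}{264}\right) = \frac{169}{10} \left(- \frac{1}{264}\right) = - \frac{169}{2640}$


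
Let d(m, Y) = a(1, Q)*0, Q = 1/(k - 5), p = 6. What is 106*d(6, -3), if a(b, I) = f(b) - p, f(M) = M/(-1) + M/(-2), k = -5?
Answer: 0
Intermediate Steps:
f(M) = -3*M/2 (f(M) = M*(-1) + M*(-1/2) = -M - M/2 = -3*M/2)
Q = -1/10 (Q = 1/(-5 - 5) = 1/(-10) = -1/10 ≈ -0.10000)
a(b, I) = -6 - 3*b/2 (a(b, I) = -3*b/2 - 1*6 = -3*b/2 - 6 = -6 - 3*b/2)
d(m, Y) = 0 (d(m, Y) = (-6 - 3/2*1)*0 = (-6 - 3/2)*0 = -15/2*0 = 0)
106*d(6, -3) = 106*0 = 0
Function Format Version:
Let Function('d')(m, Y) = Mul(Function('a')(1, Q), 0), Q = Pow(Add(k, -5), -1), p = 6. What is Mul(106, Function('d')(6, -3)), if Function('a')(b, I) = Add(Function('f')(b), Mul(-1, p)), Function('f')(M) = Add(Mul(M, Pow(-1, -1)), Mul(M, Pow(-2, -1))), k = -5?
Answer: 0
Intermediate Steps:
Function('f')(M) = Mul(Rational(-3, 2), M) (Function('f')(M) = Add(Mul(M, -1), Mul(M, Rational(-1, 2))) = Add(Mul(-1, M), Mul(Rational(-1, 2), M)) = Mul(Rational(-3, 2), M))
Q = Rational(-1, 10) (Q = Pow(Add(-5, -5), -1) = Pow(-10, -1) = Rational(-1, 10) ≈ -0.10000)
Function('a')(b, I) = Add(-6, Mul(Rational(-3, 2), b)) (Function('a')(b, I) = Add(Mul(Rational(-3, 2), b), Mul(-1, 6)) = Add(Mul(Rational(-3, 2), b), -6) = Add(-6, Mul(Rational(-3, 2), b)))
Function('d')(m, Y) = 0 (Function('d')(m, Y) = Mul(Add(-6, Mul(Rational(-3, 2), 1)), 0) = Mul(Add(-6, Rational(-3, 2)), 0) = Mul(Rational(-15, 2), 0) = 0)
Mul(106, Function('d')(6, -3)) = Mul(106, 0) = 0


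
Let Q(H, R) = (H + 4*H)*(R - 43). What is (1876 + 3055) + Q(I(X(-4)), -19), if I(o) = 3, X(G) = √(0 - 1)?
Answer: 4001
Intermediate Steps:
X(G) = I (X(G) = √(-1) = I)
Q(H, R) = 5*H*(-43 + R) (Q(H, R) = (5*H)*(-43 + R) = 5*H*(-43 + R))
(1876 + 3055) + Q(I(X(-4)), -19) = (1876 + 3055) + 5*3*(-43 - 19) = 4931 + 5*3*(-62) = 4931 - 930 = 4001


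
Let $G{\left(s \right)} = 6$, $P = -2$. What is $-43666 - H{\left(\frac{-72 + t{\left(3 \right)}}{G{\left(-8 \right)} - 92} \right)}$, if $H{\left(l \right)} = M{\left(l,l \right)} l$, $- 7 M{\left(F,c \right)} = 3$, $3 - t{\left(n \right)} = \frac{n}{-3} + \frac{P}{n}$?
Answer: $- \frac{13143365}{301} \approx -43666.0$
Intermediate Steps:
$t{\left(n \right)} = 3 + \frac{2}{n} + \frac{n}{3}$ ($t{\left(n \right)} = 3 - \left(\frac{n}{-3} - \frac{2}{n}\right) = 3 - \left(n \left(- \frac{1}{3}\right) - \frac{2}{n}\right) = 3 - \left(- \frac{n}{3} - \frac{2}{n}\right) = 3 - \left(- \frac{2}{n} - \frac{n}{3}\right) = 3 + \left(\frac{2}{n} + \frac{n}{3}\right) = 3 + \frac{2}{n} + \frac{n}{3}$)
$M{\left(F,c \right)} = - \frac{3}{7}$ ($M{\left(F,c \right)} = \left(- \frac{1}{7}\right) 3 = - \frac{3}{7}$)
$H{\left(l \right)} = - \frac{3 l}{7}$
$-43666 - H{\left(\frac{-72 + t{\left(3 \right)}}{G{\left(-8 \right)} - 92} \right)} = -43666 - - \frac{3 \frac{-72 + \left(3 + \frac{2}{3} + \frac{1}{3} \cdot 3\right)}{6 - 92}}{7} = -43666 - - \frac{3 \frac{-72 + \left(3 + 2 \cdot \frac{1}{3} + 1\right)}{-86}}{7} = -43666 - - \frac{3 \left(-72 + \left(3 + \frac{2}{3} + 1\right)\right) \left(- \frac{1}{86}\right)}{7} = -43666 - - \frac{3 \left(-72 + \frac{14}{3}\right) \left(- \frac{1}{86}\right)}{7} = -43666 - - \frac{3 \left(\left(- \frac{202}{3}\right) \left(- \frac{1}{86}\right)\right)}{7} = -43666 - \left(- \frac{3}{7}\right) \frac{101}{129} = -43666 - - \frac{101}{301} = -43666 + \frac{101}{301} = - \frac{13143365}{301}$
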